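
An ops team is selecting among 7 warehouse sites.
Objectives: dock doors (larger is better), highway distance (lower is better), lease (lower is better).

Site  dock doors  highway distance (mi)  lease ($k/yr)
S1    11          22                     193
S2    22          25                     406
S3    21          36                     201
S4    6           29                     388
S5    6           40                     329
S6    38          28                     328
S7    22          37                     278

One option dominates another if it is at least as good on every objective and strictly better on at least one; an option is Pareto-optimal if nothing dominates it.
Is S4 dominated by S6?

Yes

S6 vs S4: dock doors 38≥6, highway distance 28≤29, lease 328≤388 — S6 is at least as good on every objective with at least one strict improvement.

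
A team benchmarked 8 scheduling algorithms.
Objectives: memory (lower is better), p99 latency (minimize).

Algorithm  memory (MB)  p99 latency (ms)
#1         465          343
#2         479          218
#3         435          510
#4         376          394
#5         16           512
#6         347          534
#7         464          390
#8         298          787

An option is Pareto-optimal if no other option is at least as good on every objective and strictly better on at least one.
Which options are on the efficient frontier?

#1: not dominated.
#2: not dominated (best p99 latency).
#3: dominated by #4 (memory 376≤435, p99 latency 394≤510).
#4: not dominated.
#5: not dominated (best memory).
#6: dominated by #5 (memory 16≤347, p99 latency 512≤534).
#7: not dominated.
#8: dominated by #5 (memory 16≤298, p99 latency 512≤787).

#1, #2, #4, #5, #7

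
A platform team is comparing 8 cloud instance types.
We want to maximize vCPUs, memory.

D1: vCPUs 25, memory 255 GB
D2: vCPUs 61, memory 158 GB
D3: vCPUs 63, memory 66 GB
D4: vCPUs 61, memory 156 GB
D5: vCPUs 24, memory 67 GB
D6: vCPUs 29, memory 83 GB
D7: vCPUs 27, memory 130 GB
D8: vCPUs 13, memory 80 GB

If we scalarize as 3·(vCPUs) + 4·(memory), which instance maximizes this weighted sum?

D1: 3·25 + 4·255 = 1095
D2: 3·61 + 4·158 = 815
D3: 3·63 + 4·66 = 453
D4: 3·61 + 4·156 = 807
D5: 3·24 + 4·67 = 340
D6: 3·29 + 4·83 = 419
D7: 3·27 + 4·130 = 601
D8: 3·13 + 4·80 = 359
Highest: D1 at 1095.

D1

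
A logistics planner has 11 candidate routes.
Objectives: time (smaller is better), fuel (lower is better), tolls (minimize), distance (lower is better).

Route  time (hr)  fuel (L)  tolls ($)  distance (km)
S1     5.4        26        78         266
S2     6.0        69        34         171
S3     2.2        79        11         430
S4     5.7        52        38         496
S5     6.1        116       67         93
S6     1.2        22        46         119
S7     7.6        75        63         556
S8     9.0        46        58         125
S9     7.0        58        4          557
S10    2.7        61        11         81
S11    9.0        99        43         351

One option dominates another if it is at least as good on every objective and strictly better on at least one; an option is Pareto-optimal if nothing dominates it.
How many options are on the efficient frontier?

S1: dominated by S6 (time 1.2≤5.4, fuel 22≤26, tolls 46≤78, distance 119≤266).
S2: dominated by S10 (time 2.7≤6.0, fuel 61≤69, tolls 11≤34, distance 81≤171).
S3: not dominated.
S4: not dominated.
S5: dominated by S10 (time 2.7≤6.1, fuel 61≤116, tolls 11≤67, distance 81≤93).
S6: not dominated (best time).
S7: dominated by S2 (time 6.0≤7.6, fuel 69≤75, tolls 34≤63, distance 171≤556).
S8: dominated by S6 (time 1.2≤9.0, fuel 22≤46, tolls 46≤58, distance 119≤125).
S9: not dominated (best tolls).
S10: not dominated (best distance).
S11: dominated by S2 (time 6.0≤9.0, fuel 69≤99, tolls 34≤43, distance 171≤351).
Pareto-optimal: S3, S4, S6, S9, S10 → 5.

5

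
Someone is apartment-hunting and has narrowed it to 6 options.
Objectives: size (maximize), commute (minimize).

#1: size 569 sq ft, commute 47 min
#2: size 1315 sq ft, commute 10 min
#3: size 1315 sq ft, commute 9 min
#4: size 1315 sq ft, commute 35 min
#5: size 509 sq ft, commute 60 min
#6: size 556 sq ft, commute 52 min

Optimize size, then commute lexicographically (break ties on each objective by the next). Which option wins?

#3

First maximize size: best is 1315, kept {#2, #3, #4}.
Then minimize commute: best is 9, kept {#3}.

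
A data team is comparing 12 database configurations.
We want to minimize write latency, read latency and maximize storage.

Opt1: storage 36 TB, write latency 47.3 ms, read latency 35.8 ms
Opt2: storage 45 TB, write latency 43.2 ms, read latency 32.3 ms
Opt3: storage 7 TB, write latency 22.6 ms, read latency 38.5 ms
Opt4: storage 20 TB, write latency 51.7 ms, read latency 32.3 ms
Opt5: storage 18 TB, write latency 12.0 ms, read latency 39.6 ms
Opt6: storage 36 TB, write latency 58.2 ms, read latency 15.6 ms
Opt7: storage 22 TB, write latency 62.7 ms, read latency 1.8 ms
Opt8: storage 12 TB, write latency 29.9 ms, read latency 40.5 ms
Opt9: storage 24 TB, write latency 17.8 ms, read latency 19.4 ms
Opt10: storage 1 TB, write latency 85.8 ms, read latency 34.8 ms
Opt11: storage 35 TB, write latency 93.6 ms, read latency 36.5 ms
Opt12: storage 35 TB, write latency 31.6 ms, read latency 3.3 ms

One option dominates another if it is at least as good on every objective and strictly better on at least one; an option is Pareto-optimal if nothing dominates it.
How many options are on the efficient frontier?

Opt1: dominated by Opt2 (storage 45≥36, write latency 43.2≤47.3, read latency 32.3≤35.8).
Opt2: not dominated (best storage).
Opt3: dominated by Opt9 (storage 24≥7, write latency 17.8≤22.6, read latency 19.4≤38.5).
Opt4: dominated by Opt2 (storage 45≥20, write latency 43.2≤51.7, read latency 32.3≤32.3).
Opt5: not dominated (best write latency).
Opt6: not dominated.
Opt7: not dominated (best read latency).
Opt8: dominated by Opt5 (storage 18≥12, write latency 12.0≤29.9, read latency 39.6≤40.5).
Opt9: not dominated.
Opt10: dominated by Opt2 (storage 45≥1, write latency 43.2≤85.8, read latency 32.3≤34.8).
Opt11: dominated by Opt1 (storage 36≥35, write latency 47.3≤93.6, read latency 35.8≤36.5).
Opt12: not dominated.
Pareto-optimal: Opt2, Opt5, Opt6, Opt7, Opt9, Opt12 → 6.

6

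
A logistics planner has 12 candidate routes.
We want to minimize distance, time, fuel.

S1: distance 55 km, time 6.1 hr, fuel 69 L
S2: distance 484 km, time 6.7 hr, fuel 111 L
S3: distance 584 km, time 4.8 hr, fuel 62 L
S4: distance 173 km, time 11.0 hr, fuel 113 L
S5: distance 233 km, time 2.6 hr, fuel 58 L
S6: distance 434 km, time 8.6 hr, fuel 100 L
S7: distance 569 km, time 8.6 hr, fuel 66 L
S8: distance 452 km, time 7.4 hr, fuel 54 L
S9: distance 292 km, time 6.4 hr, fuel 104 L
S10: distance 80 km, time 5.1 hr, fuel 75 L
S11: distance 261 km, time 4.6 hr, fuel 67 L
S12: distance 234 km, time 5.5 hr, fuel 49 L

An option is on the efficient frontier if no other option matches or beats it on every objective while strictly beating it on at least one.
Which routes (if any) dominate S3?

S5: distance 233≤584, time 2.6≤4.8, fuel 58≤62 — dominates S3.
Others (S1, S2, S4, S6, S7, S8, S9, S10, S11, S12) are each worse than S3 on at least one objective.

S5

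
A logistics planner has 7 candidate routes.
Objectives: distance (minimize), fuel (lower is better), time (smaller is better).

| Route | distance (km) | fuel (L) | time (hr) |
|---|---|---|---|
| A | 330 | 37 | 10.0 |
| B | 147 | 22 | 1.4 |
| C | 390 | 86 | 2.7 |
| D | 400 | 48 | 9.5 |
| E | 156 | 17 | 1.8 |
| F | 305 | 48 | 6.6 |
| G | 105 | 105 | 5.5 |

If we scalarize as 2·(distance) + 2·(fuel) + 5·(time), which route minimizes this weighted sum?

A: 2·330 + 2·37 + 5·10.0 = 784.0
B: 2·147 + 2·22 + 5·1.4 = 345.0
C: 2·390 + 2·86 + 5·2.7 = 965.5
D: 2·400 + 2·48 + 5·9.5 = 943.5
E: 2·156 + 2·17 + 5·1.8 = 355.0
F: 2·305 + 2·48 + 5·6.6 = 739.0
G: 2·105 + 2·105 + 5·5.5 = 447.5
Lowest: B at 345.0.

B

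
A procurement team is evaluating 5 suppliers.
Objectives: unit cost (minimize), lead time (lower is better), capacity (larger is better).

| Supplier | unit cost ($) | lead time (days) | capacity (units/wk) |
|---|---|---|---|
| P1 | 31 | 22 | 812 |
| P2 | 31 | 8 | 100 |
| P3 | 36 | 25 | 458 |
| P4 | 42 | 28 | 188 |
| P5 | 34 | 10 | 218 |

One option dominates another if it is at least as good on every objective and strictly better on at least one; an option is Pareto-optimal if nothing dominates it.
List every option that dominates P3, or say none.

P1

P1: unit cost 31≤36, lead time 22≤25, capacity 812≥458 — dominates P3.
Others (P2, P4, P5) are each worse than P3 on at least one objective.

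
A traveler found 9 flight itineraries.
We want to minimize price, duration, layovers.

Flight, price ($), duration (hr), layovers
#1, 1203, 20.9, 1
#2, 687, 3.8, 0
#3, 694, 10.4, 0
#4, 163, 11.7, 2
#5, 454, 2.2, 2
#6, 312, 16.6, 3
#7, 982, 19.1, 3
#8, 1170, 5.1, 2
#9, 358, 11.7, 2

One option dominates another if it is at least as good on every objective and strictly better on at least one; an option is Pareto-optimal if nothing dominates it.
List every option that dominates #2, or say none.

#1: worse on price (1203 vs 687).
#3: worse on price (694 vs 687).
#4: worse on duration (11.7 vs 3.8).
#5: worse on layovers (2 vs 0).
#6: worse on duration (16.6 vs 3.8).
#7: worse on price (982 vs 687).
#8: worse on price (1170 vs 687).
#9: worse on duration (11.7 vs 3.8).
No option dominates #2.

none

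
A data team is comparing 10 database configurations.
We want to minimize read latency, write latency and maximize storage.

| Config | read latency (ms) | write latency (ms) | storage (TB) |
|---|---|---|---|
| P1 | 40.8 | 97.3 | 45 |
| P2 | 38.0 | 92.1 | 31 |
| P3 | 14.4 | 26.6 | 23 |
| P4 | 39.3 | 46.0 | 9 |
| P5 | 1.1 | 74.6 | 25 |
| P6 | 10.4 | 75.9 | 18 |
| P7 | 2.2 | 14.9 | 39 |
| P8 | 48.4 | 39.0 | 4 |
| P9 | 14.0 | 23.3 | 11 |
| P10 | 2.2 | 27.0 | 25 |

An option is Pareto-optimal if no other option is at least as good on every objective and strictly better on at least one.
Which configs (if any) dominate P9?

P7: read latency 2.2≤14.0, write latency 14.9≤23.3, storage 39≥11 — dominates P9.
Others (P1, P2, P3, P4, P5, P6, P8, P10) are each worse than P9 on at least one objective.

P7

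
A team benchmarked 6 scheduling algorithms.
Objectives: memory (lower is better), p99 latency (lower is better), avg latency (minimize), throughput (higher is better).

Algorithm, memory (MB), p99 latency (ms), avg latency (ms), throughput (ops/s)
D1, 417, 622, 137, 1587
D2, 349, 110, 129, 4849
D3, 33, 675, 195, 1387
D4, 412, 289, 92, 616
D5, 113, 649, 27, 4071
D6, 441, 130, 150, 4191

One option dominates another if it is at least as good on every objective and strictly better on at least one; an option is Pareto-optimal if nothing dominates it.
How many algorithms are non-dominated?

D1: dominated by D2 (memory 349≤417, p99 latency 110≤622, avg latency 129≤137, throughput 4849≥1587).
D2: not dominated (best p99 latency).
D3: not dominated (best memory).
D4: not dominated.
D5: not dominated (best avg latency).
D6: dominated by D2 (memory 349≤441, p99 latency 110≤130, avg latency 129≤150, throughput 4849≥4191).
Pareto-optimal: D2, D3, D4, D5 → 4.

4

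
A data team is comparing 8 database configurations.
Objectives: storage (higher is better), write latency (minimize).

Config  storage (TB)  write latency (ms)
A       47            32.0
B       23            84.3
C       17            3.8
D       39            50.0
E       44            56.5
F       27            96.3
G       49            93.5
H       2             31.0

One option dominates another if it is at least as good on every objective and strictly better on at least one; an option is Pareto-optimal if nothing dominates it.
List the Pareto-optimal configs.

A, C, G

A: not dominated.
B: dominated by A (storage 47≥23, write latency 32.0≤84.3).
C: not dominated (best write latency).
D: dominated by A (storage 47≥39, write latency 32.0≤50.0).
E: dominated by A (storage 47≥44, write latency 32.0≤56.5).
F: dominated by A (storage 47≥27, write latency 32.0≤96.3).
G: not dominated (best storage).
H: dominated by C (storage 17≥2, write latency 3.8≤31.0).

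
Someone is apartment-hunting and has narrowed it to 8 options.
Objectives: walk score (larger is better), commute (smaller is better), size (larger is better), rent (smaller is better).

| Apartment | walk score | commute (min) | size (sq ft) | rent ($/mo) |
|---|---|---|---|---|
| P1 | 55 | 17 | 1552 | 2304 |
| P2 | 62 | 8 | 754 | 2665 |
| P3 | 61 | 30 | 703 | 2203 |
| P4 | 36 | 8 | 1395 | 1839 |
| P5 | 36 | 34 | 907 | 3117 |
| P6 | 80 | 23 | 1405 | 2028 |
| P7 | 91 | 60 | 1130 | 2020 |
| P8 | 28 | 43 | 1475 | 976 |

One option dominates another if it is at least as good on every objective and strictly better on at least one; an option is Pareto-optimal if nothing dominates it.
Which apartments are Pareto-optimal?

P1, P2, P4, P6, P7, P8

P1: not dominated (best size).
P2: not dominated.
P3: dominated by P6 (walk score 80≥61, commute 23≤30, size 1405≥703, rent 2028≤2203).
P4: not dominated.
P5: dominated by P1 (walk score 55≥36, commute 17≤34, size 1552≥907, rent 2304≤3117).
P6: not dominated.
P7: not dominated (best walk score).
P8: not dominated (best rent).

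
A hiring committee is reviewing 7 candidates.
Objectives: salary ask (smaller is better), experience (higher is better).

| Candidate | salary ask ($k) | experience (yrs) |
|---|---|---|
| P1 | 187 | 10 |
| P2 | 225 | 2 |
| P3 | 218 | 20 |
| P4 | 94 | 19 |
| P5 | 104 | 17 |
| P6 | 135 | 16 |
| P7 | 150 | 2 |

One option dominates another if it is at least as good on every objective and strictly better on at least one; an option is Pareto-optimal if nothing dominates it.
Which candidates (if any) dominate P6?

P4, P5

P4: salary ask 94≤135, experience 19≥16 — dominates P6.
P5: salary ask 104≤135, experience 17≥16 — dominates P6.
Others (P1, P2, P3, P7) are each worse than P6 on at least one objective.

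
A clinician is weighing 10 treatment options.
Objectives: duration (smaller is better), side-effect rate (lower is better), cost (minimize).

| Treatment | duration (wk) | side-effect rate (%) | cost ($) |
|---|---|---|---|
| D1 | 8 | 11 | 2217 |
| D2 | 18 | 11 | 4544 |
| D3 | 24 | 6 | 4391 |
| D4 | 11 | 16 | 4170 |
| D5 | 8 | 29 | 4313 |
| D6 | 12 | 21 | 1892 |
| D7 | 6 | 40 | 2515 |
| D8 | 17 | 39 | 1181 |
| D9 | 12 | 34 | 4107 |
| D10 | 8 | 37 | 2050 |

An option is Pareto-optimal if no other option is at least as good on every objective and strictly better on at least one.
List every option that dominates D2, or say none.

D1: duration 8≤18, side-effect rate 11≤11, cost 2217≤4544 — dominates D2.
Others (D3, D4, D5, D6, D7, D8, D9, D10) are each worse than D2 on at least one objective.

D1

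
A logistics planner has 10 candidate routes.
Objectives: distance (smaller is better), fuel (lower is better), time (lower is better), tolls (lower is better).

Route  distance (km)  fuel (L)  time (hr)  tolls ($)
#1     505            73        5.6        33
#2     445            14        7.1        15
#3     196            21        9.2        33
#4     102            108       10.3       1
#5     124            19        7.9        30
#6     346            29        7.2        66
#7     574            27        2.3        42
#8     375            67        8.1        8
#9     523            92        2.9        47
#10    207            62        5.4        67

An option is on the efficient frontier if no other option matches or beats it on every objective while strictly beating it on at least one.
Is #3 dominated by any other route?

Yes

#5 vs #3: distance 124≤196, fuel 19≤21, time 7.9≤9.2, tolls 30≤33 — #5 is at least as good on every objective and strictly better on at least one, so #5 dominates #3.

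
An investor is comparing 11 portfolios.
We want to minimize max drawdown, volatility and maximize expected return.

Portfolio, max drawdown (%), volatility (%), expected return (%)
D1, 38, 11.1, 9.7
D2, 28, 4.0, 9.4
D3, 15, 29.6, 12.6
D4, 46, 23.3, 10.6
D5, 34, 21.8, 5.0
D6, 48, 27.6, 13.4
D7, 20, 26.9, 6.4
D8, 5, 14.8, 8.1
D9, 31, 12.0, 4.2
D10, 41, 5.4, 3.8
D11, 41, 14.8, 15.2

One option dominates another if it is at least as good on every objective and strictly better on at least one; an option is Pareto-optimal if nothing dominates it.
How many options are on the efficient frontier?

D1: not dominated.
D2: not dominated (best volatility).
D3: not dominated.
D4: dominated by D11 (max drawdown 41≤46, volatility 14.8≤23.3, expected return 15.2≥10.6).
D5: dominated by D2 (max drawdown 28≤34, volatility 4.0≤21.8, expected return 9.4≥5.0).
D6: dominated by D11 (max drawdown 41≤48, volatility 14.8≤27.6, expected return 15.2≥13.4).
D7: dominated by D8 (max drawdown 5≤20, volatility 14.8≤26.9, expected return 8.1≥6.4).
D8: not dominated (best max drawdown).
D9: dominated by D2 (max drawdown 28≤31, volatility 4.0≤12.0, expected return 9.4≥4.2).
D10: dominated by D2 (max drawdown 28≤41, volatility 4.0≤5.4, expected return 9.4≥3.8).
D11: not dominated (best expected return).
Pareto-optimal: D1, D2, D3, D8, D11 → 5.

5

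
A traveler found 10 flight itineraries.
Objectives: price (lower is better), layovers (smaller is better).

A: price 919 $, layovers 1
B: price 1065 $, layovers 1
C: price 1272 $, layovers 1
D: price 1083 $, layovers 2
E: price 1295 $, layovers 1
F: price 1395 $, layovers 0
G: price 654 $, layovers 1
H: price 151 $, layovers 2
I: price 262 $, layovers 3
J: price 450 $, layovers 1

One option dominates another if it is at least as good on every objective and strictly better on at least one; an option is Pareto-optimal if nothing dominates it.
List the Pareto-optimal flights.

A: dominated by G (price 654≤919, layovers 1≤1).
B: dominated by A (price 919≤1065, layovers 1≤1).
C: dominated by A (price 919≤1272, layovers 1≤1).
D: dominated by A (price 919≤1083, layovers 1≤2).
E: dominated by A (price 919≤1295, layovers 1≤1).
F: not dominated (best layovers).
G: dominated by J (price 450≤654, layovers 1≤1).
H: not dominated (best price).
I: dominated by H (price 151≤262, layovers 2≤3).
J: not dominated.

F, H, J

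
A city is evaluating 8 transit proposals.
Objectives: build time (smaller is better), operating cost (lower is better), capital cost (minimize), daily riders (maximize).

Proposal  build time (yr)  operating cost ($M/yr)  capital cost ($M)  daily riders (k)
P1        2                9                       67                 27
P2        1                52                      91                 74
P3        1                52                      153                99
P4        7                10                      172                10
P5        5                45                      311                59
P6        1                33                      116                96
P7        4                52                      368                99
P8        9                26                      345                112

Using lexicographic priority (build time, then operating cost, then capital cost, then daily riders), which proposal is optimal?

P6

First minimize build time: best is 1, kept {P2, P3, P6}.
Then minimize operating cost: best is 33, kept {P6}.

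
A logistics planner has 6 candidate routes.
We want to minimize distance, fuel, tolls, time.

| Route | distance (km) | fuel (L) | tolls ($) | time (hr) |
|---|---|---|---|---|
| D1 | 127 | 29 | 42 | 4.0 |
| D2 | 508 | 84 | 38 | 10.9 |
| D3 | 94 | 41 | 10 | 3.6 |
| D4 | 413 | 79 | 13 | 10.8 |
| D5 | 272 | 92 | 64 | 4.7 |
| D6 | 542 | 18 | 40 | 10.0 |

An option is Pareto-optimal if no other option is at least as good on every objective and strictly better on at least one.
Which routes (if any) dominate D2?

D3: distance 94≤508, fuel 41≤84, tolls 10≤38, time 3.6≤10.9 — dominates D2.
D4: distance 413≤508, fuel 79≤84, tolls 13≤38, time 10.8≤10.9 — dominates D2.
Others (D1, D5, D6) are each worse than D2 on at least one objective.

D3, D4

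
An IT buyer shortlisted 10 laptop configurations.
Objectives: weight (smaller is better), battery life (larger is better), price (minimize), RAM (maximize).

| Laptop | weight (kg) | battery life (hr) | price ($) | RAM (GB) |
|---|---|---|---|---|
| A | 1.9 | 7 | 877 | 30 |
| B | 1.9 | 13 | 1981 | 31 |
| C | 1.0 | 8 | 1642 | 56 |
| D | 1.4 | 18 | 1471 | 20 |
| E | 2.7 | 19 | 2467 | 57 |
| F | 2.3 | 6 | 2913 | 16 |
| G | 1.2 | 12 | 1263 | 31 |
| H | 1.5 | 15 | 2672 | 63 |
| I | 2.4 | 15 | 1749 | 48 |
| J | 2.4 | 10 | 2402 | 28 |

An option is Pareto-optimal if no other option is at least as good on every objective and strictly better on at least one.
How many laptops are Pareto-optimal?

8

A: not dominated (best price).
B: not dominated.
C: not dominated (best weight).
D: not dominated.
E: not dominated (best battery life).
F: dominated by A (weight 1.9≤2.3, battery life 7≥6, price 877≤2913, RAM 30≥16).
G: not dominated.
H: not dominated (best RAM).
I: not dominated.
J: dominated by B (weight 1.9≤2.4, battery life 13≥10, price 1981≤2402, RAM 31≥28).
Pareto-optimal: A, B, C, D, E, G, H, I → 8.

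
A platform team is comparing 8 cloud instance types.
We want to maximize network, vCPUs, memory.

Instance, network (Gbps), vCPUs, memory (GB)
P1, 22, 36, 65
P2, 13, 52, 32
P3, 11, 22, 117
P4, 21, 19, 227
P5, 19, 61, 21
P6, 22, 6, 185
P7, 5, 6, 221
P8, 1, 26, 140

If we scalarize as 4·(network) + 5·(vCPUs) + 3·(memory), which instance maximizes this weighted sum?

P4

P1: 4·22 + 5·36 + 3·65 = 463
P2: 4·13 + 5·52 + 3·32 = 408
P3: 4·11 + 5·22 + 3·117 = 505
P4: 4·21 + 5·19 + 3·227 = 860
P5: 4·19 + 5·61 + 3·21 = 444
P6: 4·22 + 5·6 + 3·185 = 673
P7: 4·5 + 5·6 + 3·221 = 713
P8: 4·1 + 5·26 + 3·140 = 554
Highest: P4 at 860.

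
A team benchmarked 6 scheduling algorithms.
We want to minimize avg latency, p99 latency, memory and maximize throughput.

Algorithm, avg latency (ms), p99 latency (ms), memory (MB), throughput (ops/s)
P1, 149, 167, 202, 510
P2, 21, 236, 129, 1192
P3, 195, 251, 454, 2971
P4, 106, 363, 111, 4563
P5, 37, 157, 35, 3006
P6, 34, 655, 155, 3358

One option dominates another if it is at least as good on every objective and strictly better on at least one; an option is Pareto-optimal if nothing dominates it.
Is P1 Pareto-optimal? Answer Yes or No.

P5 vs P1: avg latency 37≤149, p99 latency 157≤167, memory 35≤202, throughput 3006≥510 — P5 is at least as good on every objective and strictly better on at least one, so P5 dominates P1.

No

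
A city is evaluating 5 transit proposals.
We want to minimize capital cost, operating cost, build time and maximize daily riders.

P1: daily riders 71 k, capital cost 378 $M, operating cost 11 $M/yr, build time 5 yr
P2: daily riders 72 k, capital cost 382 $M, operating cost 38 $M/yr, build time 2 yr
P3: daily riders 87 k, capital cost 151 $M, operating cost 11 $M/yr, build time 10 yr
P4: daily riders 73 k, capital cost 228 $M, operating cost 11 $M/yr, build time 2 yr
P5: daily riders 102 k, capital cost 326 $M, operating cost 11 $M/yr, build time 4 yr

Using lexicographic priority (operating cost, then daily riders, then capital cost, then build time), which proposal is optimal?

P5

First minimize operating cost: best is 11, kept {P1, P3, P4, P5}.
Then maximize daily riders: best is 102, kept {P5}.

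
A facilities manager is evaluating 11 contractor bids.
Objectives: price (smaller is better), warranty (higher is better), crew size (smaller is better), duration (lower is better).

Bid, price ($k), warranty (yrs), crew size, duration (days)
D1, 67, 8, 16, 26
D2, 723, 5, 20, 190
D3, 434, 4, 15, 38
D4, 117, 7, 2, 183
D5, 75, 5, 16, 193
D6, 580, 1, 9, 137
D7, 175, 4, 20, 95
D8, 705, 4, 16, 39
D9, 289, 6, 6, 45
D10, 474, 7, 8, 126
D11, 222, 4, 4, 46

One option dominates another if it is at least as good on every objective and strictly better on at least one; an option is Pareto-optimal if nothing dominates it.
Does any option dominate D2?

Yes

D1 vs D2: price 67≤723, warranty 8≥5, crew size 16≤20, duration 26≤190 — D1 is at least as good on every objective and strictly better on at least one, so D1 dominates D2.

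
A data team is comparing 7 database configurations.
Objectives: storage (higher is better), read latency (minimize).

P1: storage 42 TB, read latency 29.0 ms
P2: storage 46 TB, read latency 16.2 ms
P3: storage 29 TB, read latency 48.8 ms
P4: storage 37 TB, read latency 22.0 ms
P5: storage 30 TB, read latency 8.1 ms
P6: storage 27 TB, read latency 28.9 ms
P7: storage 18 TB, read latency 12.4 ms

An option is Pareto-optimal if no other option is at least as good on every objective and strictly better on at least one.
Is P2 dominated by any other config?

No

P1: worse on storage (42 vs 46).
P3: worse on storage (29 vs 46).
P4: worse on storage (37 vs 46).
P5: worse on storage (30 vs 46).
P6: worse on storage (27 vs 46).
P7: worse on storage (18 vs 46).
No option is at least as good as P2 on every objective and strictly better on one.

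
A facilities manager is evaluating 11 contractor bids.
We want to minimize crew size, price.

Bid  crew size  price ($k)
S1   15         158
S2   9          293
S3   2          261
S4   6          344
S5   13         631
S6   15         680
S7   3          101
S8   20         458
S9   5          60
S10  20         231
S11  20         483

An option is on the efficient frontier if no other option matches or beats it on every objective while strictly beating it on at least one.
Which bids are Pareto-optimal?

S1: dominated by S7 (crew size 3≤15, price 101≤158).
S2: dominated by S3 (crew size 2≤9, price 261≤293).
S3: not dominated (best crew size).
S4: dominated by S3 (crew size 2≤6, price 261≤344).
S5: dominated by S2 (crew size 9≤13, price 293≤631).
S6: dominated by S1 (crew size 15≤15, price 158≤680).
S7: not dominated.
S8: dominated by S1 (crew size 15≤20, price 158≤458).
S9: not dominated (best price).
S10: dominated by S1 (crew size 15≤20, price 158≤231).
S11: dominated by S1 (crew size 15≤20, price 158≤483).

S3, S7, S9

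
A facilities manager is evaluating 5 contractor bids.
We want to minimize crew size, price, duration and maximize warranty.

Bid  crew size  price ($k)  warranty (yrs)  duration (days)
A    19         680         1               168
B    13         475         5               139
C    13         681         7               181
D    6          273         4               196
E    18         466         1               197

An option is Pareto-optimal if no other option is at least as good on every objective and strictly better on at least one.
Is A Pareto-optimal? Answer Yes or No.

B vs A: crew size 13≤19, price 475≤680, warranty 5≥1, duration 139≤168 — B is at least as good on every objective and strictly better on at least one, so B dominates A.

No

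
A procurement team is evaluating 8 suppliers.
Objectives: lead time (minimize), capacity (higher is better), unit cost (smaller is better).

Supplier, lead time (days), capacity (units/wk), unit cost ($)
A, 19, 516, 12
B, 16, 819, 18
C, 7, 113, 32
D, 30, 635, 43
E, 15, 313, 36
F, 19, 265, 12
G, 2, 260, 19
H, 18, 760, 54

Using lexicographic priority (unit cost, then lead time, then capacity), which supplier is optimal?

A

First minimize unit cost: best is 12, kept {A, F}.
Then minimize lead time: best is 19, kept {A, F}.
Then maximize capacity: best is 516, kept {A}.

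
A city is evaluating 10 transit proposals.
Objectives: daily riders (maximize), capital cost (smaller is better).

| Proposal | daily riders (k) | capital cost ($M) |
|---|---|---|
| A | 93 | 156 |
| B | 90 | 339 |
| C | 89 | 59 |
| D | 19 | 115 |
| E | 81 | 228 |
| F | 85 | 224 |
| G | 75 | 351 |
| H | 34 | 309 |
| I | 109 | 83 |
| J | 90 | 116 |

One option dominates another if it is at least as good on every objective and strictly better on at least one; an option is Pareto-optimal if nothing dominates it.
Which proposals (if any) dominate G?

A, B, C, E, F, I, J

A: daily riders 93≥75, capital cost 156≤351 — dominates G.
B: daily riders 90≥75, capital cost 339≤351 — dominates G.
C: daily riders 89≥75, capital cost 59≤351 — dominates G.
E: daily riders 81≥75, capital cost 228≤351 — dominates G.
F: daily riders 85≥75, capital cost 224≤351 — dominates G.
I: daily riders 109≥75, capital cost 83≤351 — dominates G.
J: daily riders 90≥75, capital cost 116≤351 — dominates G.
Others (D, H) are each worse than G on at least one objective.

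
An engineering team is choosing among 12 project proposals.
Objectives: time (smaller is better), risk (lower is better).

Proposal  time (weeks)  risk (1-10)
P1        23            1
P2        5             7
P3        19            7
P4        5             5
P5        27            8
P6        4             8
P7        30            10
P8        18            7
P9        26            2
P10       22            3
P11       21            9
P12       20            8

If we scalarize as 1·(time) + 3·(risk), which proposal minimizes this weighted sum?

P4

P1: 1·23 + 3·1 = 26
P2: 1·5 + 3·7 = 26
P3: 1·19 + 3·7 = 40
P4: 1·5 + 3·5 = 20
P5: 1·27 + 3·8 = 51
P6: 1·4 + 3·8 = 28
P7: 1·30 + 3·10 = 60
P8: 1·18 + 3·7 = 39
P9: 1·26 + 3·2 = 32
P10: 1·22 + 3·3 = 31
P11: 1·21 + 3·9 = 48
P12: 1·20 + 3·8 = 44
Lowest: P4 at 20.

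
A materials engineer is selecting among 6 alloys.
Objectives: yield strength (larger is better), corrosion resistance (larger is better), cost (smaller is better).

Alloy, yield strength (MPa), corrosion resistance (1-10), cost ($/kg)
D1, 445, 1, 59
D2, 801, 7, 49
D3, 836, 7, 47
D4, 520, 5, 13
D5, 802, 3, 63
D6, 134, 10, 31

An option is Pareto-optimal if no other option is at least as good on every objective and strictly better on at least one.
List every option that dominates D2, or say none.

D3: yield strength 836≥801, corrosion resistance 7≥7, cost 47≤49 — dominates D2.
Others (D1, D4, D5, D6) are each worse than D2 on at least one objective.

D3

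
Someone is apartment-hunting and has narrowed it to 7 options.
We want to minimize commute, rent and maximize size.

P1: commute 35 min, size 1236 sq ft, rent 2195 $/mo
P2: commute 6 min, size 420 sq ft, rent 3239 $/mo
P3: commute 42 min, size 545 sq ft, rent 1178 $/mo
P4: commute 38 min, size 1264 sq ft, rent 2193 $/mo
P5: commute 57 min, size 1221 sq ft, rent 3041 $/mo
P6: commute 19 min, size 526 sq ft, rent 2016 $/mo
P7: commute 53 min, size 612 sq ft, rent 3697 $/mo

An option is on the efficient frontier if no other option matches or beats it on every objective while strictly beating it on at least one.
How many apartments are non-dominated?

P1: not dominated.
P2: not dominated (best commute).
P3: not dominated (best rent).
P4: not dominated (best size).
P5: dominated by P1 (commute 35≤57, size 1236≥1221, rent 2195≤3041).
P6: not dominated.
P7: dominated by P1 (commute 35≤53, size 1236≥612, rent 2195≤3697).
Pareto-optimal: P1, P2, P3, P4, P6 → 5.

5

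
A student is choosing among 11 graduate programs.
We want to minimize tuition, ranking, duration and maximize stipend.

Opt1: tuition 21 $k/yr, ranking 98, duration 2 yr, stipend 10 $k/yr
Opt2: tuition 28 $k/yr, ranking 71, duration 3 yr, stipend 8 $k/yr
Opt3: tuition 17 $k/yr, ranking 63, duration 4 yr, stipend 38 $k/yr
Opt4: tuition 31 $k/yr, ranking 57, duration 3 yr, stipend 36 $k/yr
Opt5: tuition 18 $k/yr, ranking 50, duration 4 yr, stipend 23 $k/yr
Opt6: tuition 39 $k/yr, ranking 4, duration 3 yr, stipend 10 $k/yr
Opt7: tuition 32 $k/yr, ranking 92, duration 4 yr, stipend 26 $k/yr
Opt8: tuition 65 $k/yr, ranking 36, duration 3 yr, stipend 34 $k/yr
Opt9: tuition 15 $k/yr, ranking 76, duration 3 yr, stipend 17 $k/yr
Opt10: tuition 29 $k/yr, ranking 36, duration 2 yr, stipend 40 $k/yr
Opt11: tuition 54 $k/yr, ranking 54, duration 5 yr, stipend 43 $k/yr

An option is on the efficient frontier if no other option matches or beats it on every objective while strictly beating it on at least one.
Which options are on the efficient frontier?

Opt1: not dominated.
Opt2: not dominated.
Opt3: not dominated.
Opt4: dominated by Opt10 (tuition 29≤31, ranking 36≤57, duration 2≤3, stipend 40≥36).
Opt5: not dominated.
Opt6: not dominated (best ranking).
Opt7: dominated by Opt3 (tuition 17≤32, ranking 63≤92, duration 4≤4, stipend 38≥26).
Opt8: dominated by Opt10 (tuition 29≤65, ranking 36≤36, duration 2≤3, stipend 40≥34).
Opt9: not dominated (best tuition).
Opt10: not dominated.
Opt11: not dominated (best stipend).

Opt1, Opt2, Opt3, Opt5, Opt6, Opt9, Opt10, Opt11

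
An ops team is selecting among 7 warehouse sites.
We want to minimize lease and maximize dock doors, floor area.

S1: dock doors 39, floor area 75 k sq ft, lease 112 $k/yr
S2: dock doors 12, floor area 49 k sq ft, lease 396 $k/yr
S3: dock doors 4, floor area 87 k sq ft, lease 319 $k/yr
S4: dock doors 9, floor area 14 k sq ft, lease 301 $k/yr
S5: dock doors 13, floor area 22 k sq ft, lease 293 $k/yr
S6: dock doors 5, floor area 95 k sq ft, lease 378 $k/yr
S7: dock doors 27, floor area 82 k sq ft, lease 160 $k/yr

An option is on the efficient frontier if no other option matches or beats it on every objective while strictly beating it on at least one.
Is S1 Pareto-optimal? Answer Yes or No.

Yes

S2: worse on dock doors (12 vs 39).
S3: worse on dock doors (4 vs 39).
S4: worse on dock doors (9 vs 39).
S5: worse on dock doors (13 vs 39).
S6: worse on dock doors (5 vs 39).
S7: worse on dock doors (27 vs 39).
No option is at least as good as S1 on every objective and strictly better on one.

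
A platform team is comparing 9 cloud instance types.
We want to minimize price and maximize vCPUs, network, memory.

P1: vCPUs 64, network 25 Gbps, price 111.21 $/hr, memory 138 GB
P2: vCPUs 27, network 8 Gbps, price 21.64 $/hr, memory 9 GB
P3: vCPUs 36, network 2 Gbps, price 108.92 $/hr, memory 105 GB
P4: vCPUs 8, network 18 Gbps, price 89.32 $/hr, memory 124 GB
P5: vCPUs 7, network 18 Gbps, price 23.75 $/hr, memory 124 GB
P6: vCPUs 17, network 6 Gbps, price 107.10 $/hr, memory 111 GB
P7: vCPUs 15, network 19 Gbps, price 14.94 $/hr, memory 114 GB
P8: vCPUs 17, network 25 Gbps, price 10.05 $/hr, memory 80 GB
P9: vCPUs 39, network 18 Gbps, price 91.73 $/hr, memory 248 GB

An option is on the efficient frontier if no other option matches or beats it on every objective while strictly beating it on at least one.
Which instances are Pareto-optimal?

P1: not dominated (best vCPUs).
P2: not dominated.
P3: dominated by P9 (vCPUs 39≥36, network 18≥2, price 91.73≤108.92, memory 248≥105).
P4: not dominated.
P5: not dominated.
P6: dominated by P9 (vCPUs 39≥17, network 18≥6, price 91.73≤107.10, memory 248≥111).
P7: not dominated.
P8: not dominated (best price).
P9: not dominated (best memory).

P1, P2, P4, P5, P7, P8, P9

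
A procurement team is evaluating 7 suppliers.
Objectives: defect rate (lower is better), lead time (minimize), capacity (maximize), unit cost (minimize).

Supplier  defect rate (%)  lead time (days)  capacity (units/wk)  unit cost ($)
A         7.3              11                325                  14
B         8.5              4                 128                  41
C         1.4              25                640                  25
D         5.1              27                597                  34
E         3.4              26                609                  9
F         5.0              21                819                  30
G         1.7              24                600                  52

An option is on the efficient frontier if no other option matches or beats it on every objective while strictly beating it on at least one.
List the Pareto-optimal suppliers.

A, B, C, E, F, G

A: not dominated.
B: not dominated (best lead time).
C: not dominated (best defect rate).
D: dominated by C (defect rate 1.4≤5.1, lead time 25≤27, capacity 640≥597, unit cost 25≤34).
E: not dominated (best unit cost).
F: not dominated (best capacity).
G: not dominated.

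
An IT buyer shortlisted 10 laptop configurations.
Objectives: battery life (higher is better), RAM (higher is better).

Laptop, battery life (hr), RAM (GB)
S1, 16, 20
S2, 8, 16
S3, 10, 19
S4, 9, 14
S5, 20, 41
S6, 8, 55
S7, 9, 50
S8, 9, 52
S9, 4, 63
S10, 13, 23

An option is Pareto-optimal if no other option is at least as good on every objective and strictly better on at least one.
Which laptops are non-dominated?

S1: dominated by S5 (battery life 20≥16, RAM 41≥20).
S2: dominated by S1 (battery life 16≥8, RAM 20≥16).
S3: dominated by S1 (battery life 16≥10, RAM 20≥19).
S4: dominated by S1 (battery life 16≥9, RAM 20≥14).
S5: not dominated (best battery life).
S6: not dominated.
S7: dominated by S8 (battery life 9≥9, RAM 52≥50).
S8: not dominated.
S9: not dominated (best RAM).
S10: dominated by S5 (battery life 20≥13, RAM 41≥23).

S5, S6, S8, S9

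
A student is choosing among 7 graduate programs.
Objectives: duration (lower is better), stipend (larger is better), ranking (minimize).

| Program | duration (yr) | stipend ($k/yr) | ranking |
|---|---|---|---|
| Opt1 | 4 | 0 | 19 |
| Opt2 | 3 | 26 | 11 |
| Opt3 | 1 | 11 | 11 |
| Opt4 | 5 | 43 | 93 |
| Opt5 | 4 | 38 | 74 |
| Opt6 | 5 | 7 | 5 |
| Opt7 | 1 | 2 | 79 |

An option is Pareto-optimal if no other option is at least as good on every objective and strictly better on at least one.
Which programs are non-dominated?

Opt2, Opt3, Opt4, Opt5, Opt6

Opt1: dominated by Opt2 (duration 3≤4, stipend 26≥0, ranking 11≤19).
Opt2: not dominated.
Opt3: not dominated.
Opt4: not dominated (best stipend).
Opt5: not dominated.
Opt6: not dominated (best ranking).
Opt7: dominated by Opt3 (duration 1≤1, stipend 11≥2, ranking 11≤79).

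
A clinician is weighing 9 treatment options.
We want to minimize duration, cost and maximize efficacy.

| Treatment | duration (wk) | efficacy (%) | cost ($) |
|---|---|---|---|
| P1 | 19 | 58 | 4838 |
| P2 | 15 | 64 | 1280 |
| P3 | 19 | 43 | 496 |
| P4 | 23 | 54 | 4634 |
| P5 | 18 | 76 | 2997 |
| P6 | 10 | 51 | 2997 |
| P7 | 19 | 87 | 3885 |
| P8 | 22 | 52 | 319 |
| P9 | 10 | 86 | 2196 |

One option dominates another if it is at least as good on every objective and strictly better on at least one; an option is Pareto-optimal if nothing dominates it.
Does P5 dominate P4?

Yes

P5 vs P4: duration 18≤23, efficacy 76≥54, cost 2997≤4634 — P5 is at least as good on every objective with at least one strict improvement.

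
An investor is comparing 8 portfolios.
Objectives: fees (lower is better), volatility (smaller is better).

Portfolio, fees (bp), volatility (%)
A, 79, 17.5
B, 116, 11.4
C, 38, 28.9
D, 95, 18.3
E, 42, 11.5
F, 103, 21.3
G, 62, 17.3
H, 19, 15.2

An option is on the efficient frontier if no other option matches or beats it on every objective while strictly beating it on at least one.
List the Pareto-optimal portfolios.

B, E, H

A: dominated by E (fees 42≤79, volatility 11.5≤17.5).
B: not dominated (best volatility).
C: dominated by H (fees 19≤38, volatility 15.2≤28.9).
D: dominated by A (fees 79≤95, volatility 17.5≤18.3).
E: not dominated.
F: dominated by A (fees 79≤103, volatility 17.5≤21.3).
G: dominated by E (fees 42≤62, volatility 11.5≤17.3).
H: not dominated (best fees).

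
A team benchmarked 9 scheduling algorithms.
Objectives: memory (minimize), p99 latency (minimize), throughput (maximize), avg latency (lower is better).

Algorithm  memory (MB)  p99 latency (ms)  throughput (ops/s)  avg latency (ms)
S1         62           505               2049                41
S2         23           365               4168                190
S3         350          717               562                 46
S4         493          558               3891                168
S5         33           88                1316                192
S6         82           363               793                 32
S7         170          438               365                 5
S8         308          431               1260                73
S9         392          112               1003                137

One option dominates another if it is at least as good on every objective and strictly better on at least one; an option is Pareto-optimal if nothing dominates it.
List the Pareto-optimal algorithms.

S1, S2, S4, S5, S6, S7, S8, S9

S1: not dominated.
S2: not dominated (best memory).
S3: dominated by S1 (memory 62≤350, p99 latency 505≤717, throughput 2049≥562, avg latency 41≤46).
S4: not dominated.
S5: not dominated (best p99 latency).
S6: not dominated.
S7: not dominated (best avg latency).
S8: not dominated.
S9: not dominated.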